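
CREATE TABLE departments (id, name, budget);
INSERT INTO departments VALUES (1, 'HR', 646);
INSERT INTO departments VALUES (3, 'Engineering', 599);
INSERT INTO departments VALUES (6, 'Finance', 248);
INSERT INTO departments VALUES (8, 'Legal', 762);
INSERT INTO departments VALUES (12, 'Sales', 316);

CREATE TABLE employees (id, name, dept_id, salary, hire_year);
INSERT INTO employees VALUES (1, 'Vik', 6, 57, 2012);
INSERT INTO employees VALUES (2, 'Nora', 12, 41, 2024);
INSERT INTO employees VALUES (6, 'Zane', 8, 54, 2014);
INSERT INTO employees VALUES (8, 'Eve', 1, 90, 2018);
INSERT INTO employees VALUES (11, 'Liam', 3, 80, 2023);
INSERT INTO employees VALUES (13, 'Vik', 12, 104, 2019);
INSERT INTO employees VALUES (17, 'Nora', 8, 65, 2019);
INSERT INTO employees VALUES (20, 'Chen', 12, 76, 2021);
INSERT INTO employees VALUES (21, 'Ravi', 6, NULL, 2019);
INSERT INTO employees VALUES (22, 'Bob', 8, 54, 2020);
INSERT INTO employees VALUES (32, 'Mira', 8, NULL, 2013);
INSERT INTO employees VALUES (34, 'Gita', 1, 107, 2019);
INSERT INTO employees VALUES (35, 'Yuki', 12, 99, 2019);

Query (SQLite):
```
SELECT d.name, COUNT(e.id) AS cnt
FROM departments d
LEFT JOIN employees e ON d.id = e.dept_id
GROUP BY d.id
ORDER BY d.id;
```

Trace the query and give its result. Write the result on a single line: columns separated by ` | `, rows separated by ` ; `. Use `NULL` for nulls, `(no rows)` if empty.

HR | 2 ; Engineering | 1 ; Finance | 2 ; Legal | 4 ; Sales | 4

LEFT JOIN keeps every departments row; unmatched ones get NULL for employees columns.
Group by departments.id and compute COUNT(e.id). COUNT(col) of an all-NULL group is 0.
  1: ids {8, 34} → COUNT(e.id)=2
  3: ids {11} → COUNT(e.id)=1
  6: ids {1, 21} → COUNT(e.id)=2
  8: ids {6, 17, 22, 32} → COUNT(e.id)=4
  12: ids {2, 13, 20, 35} → COUNT(e.id)=4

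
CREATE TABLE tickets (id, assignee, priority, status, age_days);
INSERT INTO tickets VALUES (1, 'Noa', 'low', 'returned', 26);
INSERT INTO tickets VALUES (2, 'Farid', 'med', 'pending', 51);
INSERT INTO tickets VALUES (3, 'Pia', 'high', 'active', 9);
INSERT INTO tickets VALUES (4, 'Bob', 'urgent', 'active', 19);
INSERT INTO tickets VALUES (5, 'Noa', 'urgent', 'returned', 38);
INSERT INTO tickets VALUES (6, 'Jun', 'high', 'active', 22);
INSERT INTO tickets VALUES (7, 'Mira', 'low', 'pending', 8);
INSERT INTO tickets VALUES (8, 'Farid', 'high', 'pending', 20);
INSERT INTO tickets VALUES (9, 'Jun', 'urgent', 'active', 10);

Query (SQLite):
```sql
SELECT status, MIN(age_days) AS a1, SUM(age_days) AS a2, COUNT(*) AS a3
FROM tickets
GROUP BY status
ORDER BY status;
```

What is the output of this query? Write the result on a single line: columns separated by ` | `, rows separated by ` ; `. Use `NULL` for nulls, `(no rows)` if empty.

Group tickets by status.
Per group compute: MIN(age_days), SUM(age_days), COUNT(*).
  active: ids {3, 4, 6, 9} → MIN(age_days)=9, SUM(age_days)=60, COUNT(*)=4
  pending: ids {2, 7, 8} → MIN(age_days)=8, SUM(age_days)=79, COUNT(*)=3
  returned: ids {1, 5} → MIN(age_days)=26, SUM(age_days)=64, COUNT(*)=2

active | 9 | 60 | 4 ; pending | 8 | 79 | 3 ; returned | 26 | 64 | 2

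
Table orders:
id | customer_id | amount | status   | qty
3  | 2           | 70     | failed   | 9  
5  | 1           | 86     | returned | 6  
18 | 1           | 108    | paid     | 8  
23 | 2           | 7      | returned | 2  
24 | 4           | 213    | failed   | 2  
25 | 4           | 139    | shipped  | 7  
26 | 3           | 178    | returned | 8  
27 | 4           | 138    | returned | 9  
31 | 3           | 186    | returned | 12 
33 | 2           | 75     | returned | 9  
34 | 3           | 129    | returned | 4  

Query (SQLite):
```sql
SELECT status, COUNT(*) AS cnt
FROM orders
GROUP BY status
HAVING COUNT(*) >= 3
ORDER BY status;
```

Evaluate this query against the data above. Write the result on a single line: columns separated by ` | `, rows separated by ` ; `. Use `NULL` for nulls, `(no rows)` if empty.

Partition orders by status; compute COUNT(*) within each group.
HAVING: keep groups with count ≥ 3.
  failed: ids {3, 24} → COUNT(*)=2
  paid: ids {18} → COUNT(*)=1
  returned: ids {5, 23, 26, 27, 31, 33, 34} → COUNT(*)=7
  shipped: ids {25} → COUNT(*)=1

returned | 7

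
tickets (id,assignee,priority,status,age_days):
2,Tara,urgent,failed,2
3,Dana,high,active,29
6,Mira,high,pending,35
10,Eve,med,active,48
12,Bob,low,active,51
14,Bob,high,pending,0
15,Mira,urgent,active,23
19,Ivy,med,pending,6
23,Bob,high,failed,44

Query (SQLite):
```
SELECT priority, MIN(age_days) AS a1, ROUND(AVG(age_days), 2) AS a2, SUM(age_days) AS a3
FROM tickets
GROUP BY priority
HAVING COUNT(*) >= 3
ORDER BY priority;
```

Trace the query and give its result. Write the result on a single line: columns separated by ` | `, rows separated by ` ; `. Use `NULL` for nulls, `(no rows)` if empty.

Group tickets by priority.
Per group compute: MIN(age_days), ROUND(AVG(age_days), 2), SUM(age_days).
HAVING: drop groups with fewer than 3 rows.
  high: ids {3, 6, 14, 23} → MIN(age_days)=0, ROUND(AVG(age_days), 2)=27, SUM(age_days)=108
  low: ids {12} → MIN(age_days)=51, ROUND(AVG(age_days), 2)=51, SUM(age_days)=51
  med: ids {10, 19} → MIN(age_days)=6, ROUND(AVG(age_days), 2)=27, SUM(age_days)=54
  urgent: ids {2, 15} → MIN(age_days)=2, ROUND(AVG(age_days), 2)=12.5, SUM(age_days)=25

high | 0 | 27 | 108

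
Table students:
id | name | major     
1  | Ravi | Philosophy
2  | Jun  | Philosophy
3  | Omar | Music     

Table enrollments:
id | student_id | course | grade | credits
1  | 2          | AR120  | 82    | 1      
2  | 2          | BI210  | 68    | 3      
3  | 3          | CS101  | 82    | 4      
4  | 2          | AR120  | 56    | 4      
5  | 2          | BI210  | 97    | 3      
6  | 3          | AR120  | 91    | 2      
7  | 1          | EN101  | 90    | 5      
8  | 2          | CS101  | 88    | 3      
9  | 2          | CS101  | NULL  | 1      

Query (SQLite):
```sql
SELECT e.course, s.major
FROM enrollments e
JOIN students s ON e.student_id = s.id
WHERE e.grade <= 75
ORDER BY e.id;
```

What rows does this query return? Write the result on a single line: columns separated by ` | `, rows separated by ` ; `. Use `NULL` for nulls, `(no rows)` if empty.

BI210 | Philosophy ; AR120 | Philosophy

Each enrollments row matches the students row where student_id = students.id.
Then keep rows with e.grade <= 75.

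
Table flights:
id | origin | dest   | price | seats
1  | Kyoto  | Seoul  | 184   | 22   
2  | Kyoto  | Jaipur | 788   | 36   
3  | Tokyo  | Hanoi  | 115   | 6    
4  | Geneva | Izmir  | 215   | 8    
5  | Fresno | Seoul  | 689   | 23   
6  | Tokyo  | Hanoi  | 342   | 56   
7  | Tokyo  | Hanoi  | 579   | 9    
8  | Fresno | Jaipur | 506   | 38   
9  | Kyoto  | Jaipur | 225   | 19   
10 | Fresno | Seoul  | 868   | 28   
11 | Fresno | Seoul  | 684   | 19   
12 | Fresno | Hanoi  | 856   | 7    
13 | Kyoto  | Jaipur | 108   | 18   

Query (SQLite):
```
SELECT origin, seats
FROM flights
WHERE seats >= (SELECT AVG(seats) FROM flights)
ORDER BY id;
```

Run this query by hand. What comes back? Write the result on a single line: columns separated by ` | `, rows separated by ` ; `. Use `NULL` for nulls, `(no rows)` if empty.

Kyoto | 36 ; Fresno | 23 ; Tokyo | 56 ; Fresno | 38 ; Fresno | 28

Scalar subquery: AVG(seats) over all flights rows = 22.230769 (≈; comparison uses full precision).
Keep rows where seats >= that value.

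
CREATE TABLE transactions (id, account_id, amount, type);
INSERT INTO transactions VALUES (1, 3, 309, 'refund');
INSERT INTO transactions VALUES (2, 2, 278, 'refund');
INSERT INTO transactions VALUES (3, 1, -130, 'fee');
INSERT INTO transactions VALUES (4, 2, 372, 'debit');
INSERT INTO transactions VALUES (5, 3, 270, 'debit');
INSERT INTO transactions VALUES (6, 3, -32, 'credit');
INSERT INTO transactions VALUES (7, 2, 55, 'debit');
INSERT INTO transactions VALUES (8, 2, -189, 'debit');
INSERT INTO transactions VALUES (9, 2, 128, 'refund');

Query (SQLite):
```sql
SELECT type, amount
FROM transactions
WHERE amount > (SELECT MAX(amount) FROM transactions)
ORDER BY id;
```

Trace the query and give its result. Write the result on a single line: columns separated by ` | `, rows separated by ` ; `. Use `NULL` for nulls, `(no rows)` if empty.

(no rows)

Scalar subquery: MAX(amount) over all transactions rows = 372.
Keep rows where amount > that value.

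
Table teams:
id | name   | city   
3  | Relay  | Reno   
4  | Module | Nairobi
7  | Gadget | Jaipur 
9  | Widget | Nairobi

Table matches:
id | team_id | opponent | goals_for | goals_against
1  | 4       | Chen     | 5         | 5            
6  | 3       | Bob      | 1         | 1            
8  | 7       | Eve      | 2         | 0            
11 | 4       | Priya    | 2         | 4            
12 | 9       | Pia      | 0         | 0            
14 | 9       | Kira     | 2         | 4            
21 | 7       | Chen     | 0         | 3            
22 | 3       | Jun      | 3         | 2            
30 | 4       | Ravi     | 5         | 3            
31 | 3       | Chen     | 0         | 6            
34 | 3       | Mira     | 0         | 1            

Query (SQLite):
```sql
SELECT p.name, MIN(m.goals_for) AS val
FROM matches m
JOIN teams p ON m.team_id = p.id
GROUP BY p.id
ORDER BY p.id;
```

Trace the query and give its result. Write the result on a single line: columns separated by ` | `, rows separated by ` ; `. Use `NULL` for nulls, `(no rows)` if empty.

Join each matches row to its teams via team_id.
Group joined rows by teams.id; compute MIN(m.goals_for) per group.
  3: ids {6, 22, 31, 34} → MIN(m.goals_for)=0
  4: ids {1, 11, 30} → MIN(m.goals_for)=2
  7: ids {8, 21} → MIN(m.goals_for)=0
  9: ids {12, 14} → MIN(m.goals_for)=0

Relay | 0 ; Module | 2 ; Gadget | 0 ; Widget | 0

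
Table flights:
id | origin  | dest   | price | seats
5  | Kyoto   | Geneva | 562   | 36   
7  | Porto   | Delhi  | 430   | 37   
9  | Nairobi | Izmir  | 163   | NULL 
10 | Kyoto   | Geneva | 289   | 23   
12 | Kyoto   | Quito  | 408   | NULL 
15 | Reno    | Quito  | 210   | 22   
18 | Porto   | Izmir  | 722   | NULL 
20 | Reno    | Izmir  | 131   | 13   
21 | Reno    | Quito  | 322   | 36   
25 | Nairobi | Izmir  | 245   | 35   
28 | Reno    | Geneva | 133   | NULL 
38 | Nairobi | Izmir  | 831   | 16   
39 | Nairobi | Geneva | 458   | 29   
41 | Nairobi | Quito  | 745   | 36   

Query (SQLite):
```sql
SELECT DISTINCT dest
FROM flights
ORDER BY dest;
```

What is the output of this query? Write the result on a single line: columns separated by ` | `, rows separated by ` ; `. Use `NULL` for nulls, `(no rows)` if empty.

Delhi ; Geneva ; Izmir ; Quito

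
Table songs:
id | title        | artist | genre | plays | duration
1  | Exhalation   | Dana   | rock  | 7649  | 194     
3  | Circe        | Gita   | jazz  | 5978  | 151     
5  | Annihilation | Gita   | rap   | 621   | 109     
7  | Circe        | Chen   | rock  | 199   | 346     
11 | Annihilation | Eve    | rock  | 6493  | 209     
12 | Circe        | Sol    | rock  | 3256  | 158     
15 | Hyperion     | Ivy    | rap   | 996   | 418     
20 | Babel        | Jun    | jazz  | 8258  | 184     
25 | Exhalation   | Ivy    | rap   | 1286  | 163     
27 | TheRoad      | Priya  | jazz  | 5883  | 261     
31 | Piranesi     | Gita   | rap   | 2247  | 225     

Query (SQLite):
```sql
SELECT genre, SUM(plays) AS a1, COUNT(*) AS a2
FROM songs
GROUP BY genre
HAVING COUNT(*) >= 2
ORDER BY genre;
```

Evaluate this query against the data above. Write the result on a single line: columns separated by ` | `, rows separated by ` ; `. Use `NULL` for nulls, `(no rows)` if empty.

jazz | 20119 | 3 ; rap | 5150 | 4 ; rock | 17597 | 4

Group songs by genre.
Per group compute: SUM(plays), COUNT(*).
HAVING: drop groups with fewer than 2 rows.
  jazz: ids {3, 20, 27} → SUM(plays)=20119, COUNT(*)=3
  rap: ids {5, 15, 25, 31} → SUM(plays)=5150, COUNT(*)=4
  rock: ids {1, 7, 11, 12} → SUM(plays)=17597, COUNT(*)=4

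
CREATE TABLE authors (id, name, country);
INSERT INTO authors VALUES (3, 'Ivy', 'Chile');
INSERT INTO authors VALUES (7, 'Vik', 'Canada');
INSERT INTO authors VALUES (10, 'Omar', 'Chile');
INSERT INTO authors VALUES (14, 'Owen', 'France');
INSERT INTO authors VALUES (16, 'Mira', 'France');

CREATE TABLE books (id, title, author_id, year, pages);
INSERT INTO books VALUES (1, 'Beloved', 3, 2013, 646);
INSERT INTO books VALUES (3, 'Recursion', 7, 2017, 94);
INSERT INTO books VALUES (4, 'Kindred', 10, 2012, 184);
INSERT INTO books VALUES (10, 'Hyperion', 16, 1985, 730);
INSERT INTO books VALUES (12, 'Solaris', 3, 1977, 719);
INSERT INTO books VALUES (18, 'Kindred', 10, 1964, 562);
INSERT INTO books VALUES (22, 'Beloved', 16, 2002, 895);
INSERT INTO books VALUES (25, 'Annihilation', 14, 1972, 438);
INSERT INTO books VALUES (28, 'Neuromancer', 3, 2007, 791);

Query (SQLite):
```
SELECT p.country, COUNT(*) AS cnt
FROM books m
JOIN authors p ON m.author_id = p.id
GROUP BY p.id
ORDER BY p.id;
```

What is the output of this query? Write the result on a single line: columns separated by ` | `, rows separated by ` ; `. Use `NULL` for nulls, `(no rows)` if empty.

Chile | 3 ; Canada | 1 ; Chile | 2 ; France | 1 ; France | 2

Join each books row to its authors via author_id.
Group joined rows by authors.id; compute COUNT(*) per group.
  3: ids {1, 12, 28} → COUNT(*)=3
  7: ids {3} → COUNT(*)=1
  10: ids {4, 18} → COUNT(*)=2
  14: ids {25} → COUNT(*)=1
  16: ids {10, 22} → COUNT(*)=2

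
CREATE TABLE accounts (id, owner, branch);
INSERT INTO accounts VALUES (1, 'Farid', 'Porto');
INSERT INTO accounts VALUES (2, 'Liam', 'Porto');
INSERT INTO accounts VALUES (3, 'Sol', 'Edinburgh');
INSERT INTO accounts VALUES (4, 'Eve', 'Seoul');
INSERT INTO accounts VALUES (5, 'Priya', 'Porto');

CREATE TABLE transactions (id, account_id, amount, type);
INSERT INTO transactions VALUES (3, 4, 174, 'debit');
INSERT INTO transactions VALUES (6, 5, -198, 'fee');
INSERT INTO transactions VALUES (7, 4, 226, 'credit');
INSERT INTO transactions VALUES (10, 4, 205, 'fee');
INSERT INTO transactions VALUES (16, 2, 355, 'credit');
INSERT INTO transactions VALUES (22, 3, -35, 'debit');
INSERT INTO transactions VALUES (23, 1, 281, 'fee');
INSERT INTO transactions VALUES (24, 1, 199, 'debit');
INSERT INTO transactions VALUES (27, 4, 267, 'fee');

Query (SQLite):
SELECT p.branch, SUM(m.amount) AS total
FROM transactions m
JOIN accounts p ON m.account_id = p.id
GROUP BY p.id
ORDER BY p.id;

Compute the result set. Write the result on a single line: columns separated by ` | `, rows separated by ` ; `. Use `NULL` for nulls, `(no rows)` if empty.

Join each transactions row to its accounts via account_id.
Group joined rows by accounts.id; compute SUM(m.amount) per group.
  1: ids {23, 24} → SUM(m.amount)=480
  2: ids {16} → SUM(m.amount)=355
  3: ids {22} → SUM(m.amount)=-35
  4: ids {3, 7, 10, 27} → SUM(m.amount)=872
  5: ids {6} → SUM(m.amount)=-198

Porto | 480 ; Porto | 355 ; Edinburgh | -35 ; Seoul | 872 ; Porto | -198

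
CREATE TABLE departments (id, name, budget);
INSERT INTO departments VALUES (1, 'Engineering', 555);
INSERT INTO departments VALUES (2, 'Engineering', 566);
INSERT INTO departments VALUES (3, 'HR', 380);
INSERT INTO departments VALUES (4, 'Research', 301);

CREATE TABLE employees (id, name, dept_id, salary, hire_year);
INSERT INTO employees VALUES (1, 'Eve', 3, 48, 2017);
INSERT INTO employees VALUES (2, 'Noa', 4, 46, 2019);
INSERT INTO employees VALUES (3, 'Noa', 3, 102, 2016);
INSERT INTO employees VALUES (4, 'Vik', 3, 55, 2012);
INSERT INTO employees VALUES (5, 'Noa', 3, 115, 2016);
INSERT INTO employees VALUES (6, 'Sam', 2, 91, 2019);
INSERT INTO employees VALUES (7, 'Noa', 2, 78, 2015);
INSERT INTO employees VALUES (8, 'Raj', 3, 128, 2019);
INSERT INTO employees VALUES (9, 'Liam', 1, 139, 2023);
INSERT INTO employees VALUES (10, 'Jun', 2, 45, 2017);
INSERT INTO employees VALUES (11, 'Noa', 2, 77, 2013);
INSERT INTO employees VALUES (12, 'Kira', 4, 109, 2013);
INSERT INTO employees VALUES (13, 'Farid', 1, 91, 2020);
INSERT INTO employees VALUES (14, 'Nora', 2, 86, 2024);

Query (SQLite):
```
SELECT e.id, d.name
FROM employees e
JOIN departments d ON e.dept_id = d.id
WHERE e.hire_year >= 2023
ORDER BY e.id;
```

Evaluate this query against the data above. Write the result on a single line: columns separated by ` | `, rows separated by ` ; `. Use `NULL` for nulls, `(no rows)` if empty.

9 | Engineering ; 14 | Engineering

Each employees row matches the departments row where dept_id = departments.id.
Then keep rows with e.hire_year >= 2023.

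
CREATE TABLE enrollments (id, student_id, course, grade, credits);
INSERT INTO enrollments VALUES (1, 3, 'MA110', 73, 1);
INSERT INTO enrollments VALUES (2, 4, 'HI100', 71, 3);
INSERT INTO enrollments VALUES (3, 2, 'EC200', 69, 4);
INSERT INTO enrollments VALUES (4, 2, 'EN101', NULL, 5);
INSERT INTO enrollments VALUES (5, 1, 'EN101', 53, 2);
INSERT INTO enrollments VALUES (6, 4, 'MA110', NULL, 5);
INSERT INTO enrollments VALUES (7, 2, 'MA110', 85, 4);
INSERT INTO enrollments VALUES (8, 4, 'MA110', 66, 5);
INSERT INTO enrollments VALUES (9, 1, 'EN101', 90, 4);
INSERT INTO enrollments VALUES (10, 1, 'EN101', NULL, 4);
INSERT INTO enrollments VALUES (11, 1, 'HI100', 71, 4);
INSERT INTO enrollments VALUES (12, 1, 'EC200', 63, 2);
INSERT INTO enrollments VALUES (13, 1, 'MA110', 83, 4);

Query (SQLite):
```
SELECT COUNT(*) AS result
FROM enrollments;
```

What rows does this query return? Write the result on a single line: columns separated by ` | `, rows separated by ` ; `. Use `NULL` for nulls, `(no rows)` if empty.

13

All grade values: [73, 71, 69, NULL, 53, NULL, 85, 66, 90, NULL, 71, 63, 83].
COUNT(*) counts rows → 13.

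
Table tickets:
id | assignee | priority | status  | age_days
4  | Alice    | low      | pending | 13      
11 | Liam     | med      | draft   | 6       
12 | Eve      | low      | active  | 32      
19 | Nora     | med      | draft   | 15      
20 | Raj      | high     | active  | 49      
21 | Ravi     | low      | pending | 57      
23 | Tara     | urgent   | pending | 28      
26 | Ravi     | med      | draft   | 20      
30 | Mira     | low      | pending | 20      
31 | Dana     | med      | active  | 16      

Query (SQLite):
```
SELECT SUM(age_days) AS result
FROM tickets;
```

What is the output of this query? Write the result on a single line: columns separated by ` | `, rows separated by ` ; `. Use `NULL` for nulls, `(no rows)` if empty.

256

All age_days values: [13, 6, 32, 15, 49, 57, 28, 20, 20, 16].
SUM of non-NULL values = 256.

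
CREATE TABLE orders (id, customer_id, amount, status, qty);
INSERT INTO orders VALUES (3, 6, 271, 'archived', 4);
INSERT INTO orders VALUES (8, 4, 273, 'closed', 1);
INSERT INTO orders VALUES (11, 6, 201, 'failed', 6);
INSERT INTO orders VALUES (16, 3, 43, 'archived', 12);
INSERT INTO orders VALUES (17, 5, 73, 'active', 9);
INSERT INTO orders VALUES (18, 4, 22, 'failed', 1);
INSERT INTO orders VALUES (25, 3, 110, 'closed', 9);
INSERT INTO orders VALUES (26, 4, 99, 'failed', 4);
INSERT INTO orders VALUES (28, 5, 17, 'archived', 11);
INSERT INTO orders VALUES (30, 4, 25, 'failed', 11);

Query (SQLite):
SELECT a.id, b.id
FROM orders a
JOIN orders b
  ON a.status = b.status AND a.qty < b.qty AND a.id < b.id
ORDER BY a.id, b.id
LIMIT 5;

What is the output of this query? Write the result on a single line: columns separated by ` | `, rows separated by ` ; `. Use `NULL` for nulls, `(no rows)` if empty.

3 | 16 ; 3 | 28 ; 8 | 25 ; 11 | 30 ; 18 | 26

Pairs (a,b) with same status, a.qty < b.qty, a.id < b.id.
status groups: active:{17} archived:{3,16,28} closed:{8,25} failed:{11,18,26,30}
Ordered by (a.id, b.id); first 5.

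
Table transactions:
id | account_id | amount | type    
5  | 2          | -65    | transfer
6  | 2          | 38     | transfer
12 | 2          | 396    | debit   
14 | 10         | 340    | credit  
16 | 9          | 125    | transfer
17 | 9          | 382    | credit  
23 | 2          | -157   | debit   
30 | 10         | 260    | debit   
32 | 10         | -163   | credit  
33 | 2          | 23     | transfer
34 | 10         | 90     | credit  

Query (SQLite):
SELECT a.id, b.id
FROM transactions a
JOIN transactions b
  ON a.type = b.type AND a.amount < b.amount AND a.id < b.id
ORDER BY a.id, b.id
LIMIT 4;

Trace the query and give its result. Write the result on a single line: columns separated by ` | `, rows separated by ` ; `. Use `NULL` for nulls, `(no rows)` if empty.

5 | 6 ; 5 | 16 ; 5 | 33 ; 6 | 16

Pairs (a,b) with same type, a.amount < b.amount, a.id < b.id.
type groups: credit:{14,17,32,34} debit:{12,23,30} transfer:{5,6,16,33}
Ordered by (a.id, b.id); first 4.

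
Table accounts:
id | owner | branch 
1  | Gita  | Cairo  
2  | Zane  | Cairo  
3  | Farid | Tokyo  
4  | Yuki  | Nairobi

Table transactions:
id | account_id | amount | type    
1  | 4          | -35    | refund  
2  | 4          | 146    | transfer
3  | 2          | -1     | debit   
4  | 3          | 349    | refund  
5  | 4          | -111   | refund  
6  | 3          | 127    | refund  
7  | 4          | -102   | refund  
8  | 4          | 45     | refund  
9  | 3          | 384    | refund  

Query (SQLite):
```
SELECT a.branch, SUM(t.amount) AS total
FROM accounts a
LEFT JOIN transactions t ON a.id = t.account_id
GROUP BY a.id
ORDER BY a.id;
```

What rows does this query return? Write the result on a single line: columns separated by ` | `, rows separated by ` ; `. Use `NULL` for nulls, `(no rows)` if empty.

LEFT JOIN keeps every accounts row; unmatched ones get NULL for transactions columns.
Group by accounts.id and compute SUM(t.amount). SUM over an all-NULL group is NULL.
  1: ids {—} → SUM(t.amount)=NULL
  2: ids {3} → SUM(t.amount)=-1
  3: ids {4, 6, 9} → SUM(t.amount)=860
  4: ids {1, 2, 5, 7, 8} → SUM(t.amount)=-57

Cairo | NULL ; Cairo | -1 ; Tokyo | 860 ; Nairobi | -57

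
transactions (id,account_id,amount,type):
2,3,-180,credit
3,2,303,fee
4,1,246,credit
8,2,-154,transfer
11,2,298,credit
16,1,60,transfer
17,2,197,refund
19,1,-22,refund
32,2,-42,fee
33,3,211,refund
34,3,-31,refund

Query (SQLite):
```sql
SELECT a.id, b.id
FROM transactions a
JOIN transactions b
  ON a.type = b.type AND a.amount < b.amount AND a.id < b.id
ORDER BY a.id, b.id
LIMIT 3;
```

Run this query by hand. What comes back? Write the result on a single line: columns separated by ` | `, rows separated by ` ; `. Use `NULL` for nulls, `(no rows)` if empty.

2 | 4 ; 2 | 11 ; 4 | 11

Pairs (a,b) with same type, a.amount < b.amount, a.id < b.id.
type groups: credit:{2,4,11} fee:{3,32} refund:{17,19,33,34} transfer:{8,16}
Ordered by (a.id, b.id); first 3.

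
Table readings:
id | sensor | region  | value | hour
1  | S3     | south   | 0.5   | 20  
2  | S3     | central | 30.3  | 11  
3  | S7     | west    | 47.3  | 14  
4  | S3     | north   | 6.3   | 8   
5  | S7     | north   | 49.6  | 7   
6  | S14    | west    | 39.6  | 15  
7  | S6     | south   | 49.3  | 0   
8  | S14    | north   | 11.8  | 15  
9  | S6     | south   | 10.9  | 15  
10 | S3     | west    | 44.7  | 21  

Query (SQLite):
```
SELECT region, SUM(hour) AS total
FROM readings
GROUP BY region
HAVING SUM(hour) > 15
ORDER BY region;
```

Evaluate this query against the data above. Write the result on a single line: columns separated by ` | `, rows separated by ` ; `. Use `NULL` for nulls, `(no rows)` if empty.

north | 30 ; south | 35 ; west | 50

Partition readings by region; compute SUM(hour) within each group.
HAVING: keep groups where SUM(hour) > 15.
  central: ids {2} → SUM(hour)=11
  north: ids {4, 5, 8} → SUM(hour)=30
  south: ids {1, 7, 9} → SUM(hour)=35
  west: ids {3, 6, 10} → SUM(hour)=50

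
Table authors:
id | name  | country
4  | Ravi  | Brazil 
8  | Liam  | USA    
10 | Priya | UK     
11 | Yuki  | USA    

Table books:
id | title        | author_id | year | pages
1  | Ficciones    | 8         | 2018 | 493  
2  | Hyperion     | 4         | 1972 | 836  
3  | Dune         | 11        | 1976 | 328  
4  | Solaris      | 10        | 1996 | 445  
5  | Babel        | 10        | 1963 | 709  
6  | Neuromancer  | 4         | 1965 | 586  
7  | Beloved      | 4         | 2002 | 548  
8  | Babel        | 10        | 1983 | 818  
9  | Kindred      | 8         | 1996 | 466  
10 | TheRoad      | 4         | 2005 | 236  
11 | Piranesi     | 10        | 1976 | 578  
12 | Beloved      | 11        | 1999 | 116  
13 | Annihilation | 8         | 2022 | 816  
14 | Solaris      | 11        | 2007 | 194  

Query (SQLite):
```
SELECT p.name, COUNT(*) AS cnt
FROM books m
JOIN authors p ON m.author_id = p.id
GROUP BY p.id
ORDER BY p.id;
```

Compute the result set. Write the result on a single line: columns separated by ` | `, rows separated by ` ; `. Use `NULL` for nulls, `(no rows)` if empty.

Join each books row to its authors via author_id.
Group joined rows by authors.id; compute COUNT(*) per group.
  4: ids {2, 6, 7, 10} → COUNT(*)=4
  8: ids {1, 9, 13} → COUNT(*)=3
  10: ids {4, 5, 8, 11} → COUNT(*)=4
  11: ids {3, 12, 14} → COUNT(*)=3

Ravi | 4 ; Liam | 3 ; Priya | 4 ; Yuki | 3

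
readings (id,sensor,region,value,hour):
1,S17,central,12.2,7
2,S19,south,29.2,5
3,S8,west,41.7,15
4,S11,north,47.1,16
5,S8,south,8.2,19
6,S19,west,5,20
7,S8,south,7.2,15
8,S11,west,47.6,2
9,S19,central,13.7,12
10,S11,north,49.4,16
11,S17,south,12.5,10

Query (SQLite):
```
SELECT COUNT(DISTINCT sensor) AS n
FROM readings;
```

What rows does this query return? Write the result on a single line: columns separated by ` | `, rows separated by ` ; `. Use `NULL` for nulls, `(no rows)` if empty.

4

Count distinct non-NULL sensor values.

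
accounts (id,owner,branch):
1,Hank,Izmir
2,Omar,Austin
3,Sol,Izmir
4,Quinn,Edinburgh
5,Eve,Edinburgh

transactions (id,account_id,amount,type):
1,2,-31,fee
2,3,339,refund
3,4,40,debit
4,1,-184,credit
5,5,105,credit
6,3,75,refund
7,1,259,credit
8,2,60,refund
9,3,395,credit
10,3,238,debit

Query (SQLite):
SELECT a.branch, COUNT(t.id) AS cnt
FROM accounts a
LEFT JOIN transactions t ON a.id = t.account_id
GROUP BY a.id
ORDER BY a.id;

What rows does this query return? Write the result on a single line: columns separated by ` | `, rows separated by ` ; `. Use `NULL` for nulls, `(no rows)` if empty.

LEFT JOIN keeps every accounts row; unmatched ones get NULL for transactions columns.
Group by accounts.id and compute COUNT(t.id). COUNT(col) of an all-NULL group is 0.
  1: ids {4, 7} → COUNT(t.id)=2
  2: ids {1, 8} → COUNT(t.id)=2
  3: ids {2, 6, 9, 10} → COUNT(t.id)=4
  4: ids {3} → COUNT(t.id)=1
  5: ids {5} → COUNT(t.id)=1

Izmir | 2 ; Austin | 2 ; Izmir | 4 ; Edinburgh | 1 ; Edinburgh | 1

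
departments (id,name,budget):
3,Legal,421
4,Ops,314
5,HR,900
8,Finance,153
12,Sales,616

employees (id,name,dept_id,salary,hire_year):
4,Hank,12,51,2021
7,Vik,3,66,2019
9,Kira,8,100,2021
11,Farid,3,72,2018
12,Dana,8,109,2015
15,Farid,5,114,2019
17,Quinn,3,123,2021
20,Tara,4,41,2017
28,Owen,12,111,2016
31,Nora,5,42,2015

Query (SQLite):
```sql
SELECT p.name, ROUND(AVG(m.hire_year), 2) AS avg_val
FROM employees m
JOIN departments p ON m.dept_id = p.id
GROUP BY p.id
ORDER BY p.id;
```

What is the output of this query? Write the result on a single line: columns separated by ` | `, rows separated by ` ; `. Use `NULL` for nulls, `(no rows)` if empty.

Legal | 2019.33 ; Ops | 2017 ; HR | 2017 ; Finance | 2018 ; Sales | 2018.5

Join each employees row to its departments via dept_id.
Group joined rows by departments.id; compute ROUND(AVG(m.hire_year), 2) per group.
  3: ids {7, 11, 17} → ROUND(AVG(m.hire_year), 2)=2019.33
  4: ids {20} → ROUND(AVG(m.hire_year), 2)=2017
  5: ids {15, 31} → ROUND(AVG(m.hire_year), 2)=2017
  8: ids {9, 12} → ROUND(AVG(m.hire_year), 2)=2018
  12: ids {4, 28} → ROUND(AVG(m.hire_year), 2)=2018.5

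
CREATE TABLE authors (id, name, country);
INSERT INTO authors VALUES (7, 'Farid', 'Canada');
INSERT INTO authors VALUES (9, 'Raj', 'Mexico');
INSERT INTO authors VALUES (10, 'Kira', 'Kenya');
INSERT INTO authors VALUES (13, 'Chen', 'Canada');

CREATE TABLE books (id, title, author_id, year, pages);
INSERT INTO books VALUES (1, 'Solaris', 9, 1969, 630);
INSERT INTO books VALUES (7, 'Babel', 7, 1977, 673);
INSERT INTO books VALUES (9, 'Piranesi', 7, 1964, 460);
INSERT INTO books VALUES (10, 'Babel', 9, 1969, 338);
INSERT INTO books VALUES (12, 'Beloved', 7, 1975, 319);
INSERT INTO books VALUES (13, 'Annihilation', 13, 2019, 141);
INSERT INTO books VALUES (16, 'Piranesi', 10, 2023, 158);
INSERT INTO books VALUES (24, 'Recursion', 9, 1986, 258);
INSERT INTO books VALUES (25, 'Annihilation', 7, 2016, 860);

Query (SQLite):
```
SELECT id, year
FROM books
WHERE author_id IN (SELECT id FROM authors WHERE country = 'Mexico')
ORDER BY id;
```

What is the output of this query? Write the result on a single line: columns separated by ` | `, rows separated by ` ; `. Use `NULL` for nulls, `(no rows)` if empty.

1 | 1969 ; 10 | 1969 ; 24 | 1986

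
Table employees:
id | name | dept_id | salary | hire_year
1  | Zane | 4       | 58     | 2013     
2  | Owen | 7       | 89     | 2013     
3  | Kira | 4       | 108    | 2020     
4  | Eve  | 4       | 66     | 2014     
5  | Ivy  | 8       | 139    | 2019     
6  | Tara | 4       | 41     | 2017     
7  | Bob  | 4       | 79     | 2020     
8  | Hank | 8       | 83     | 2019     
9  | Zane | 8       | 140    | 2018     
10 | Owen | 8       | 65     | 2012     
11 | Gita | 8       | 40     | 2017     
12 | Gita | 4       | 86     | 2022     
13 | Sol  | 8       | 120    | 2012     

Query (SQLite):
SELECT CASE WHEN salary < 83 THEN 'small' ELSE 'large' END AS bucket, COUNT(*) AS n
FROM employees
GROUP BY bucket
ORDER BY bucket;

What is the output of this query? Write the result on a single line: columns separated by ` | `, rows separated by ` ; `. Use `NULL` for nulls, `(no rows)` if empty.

Bucket rows by salary < 83 → 'small' else 'large'; count each bucket.

large | 7 ; small | 6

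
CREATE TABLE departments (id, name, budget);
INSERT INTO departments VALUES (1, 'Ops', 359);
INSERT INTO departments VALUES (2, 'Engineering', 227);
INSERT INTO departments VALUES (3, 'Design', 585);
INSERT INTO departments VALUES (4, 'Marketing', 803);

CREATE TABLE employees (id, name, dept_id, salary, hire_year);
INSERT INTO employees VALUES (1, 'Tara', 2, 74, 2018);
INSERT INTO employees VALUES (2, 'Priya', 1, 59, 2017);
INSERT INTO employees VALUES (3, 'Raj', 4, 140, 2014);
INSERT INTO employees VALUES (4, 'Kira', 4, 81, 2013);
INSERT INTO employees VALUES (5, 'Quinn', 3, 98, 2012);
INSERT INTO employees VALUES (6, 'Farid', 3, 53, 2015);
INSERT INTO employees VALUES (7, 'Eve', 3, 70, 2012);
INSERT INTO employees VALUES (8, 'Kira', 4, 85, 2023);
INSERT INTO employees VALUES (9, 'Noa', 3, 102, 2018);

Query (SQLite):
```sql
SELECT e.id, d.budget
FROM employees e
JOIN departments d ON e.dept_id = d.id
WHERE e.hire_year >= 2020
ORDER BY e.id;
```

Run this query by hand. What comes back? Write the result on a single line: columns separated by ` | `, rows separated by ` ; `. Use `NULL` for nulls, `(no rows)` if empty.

8 | 803

Each employees row matches the departments row where dept_id = departments.id.
Then keep rows with e.hire_year >= 2020.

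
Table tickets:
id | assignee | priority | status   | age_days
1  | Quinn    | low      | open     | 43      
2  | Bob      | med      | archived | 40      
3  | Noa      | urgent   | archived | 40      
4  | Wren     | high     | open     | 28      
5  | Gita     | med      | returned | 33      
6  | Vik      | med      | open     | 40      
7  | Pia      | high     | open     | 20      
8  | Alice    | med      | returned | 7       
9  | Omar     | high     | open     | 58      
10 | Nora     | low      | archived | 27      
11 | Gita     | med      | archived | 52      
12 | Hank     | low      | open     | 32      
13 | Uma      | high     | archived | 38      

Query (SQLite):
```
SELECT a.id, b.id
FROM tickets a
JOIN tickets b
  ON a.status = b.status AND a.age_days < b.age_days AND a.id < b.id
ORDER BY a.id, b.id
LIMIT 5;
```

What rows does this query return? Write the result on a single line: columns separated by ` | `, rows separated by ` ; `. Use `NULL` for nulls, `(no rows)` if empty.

1 | 9 ; 2 | 11 ; 3 | 11 ; 4 | 6 ; 4 | 9

Pairs (a,b) with same status, a.age_days < b.age_days, a.id < b.id.
status groups: archived:{2,3,10,11,13} open:{1,4,6,7,9,12} returned:{5,8}
Ordered by (a.id, b.id); first 5.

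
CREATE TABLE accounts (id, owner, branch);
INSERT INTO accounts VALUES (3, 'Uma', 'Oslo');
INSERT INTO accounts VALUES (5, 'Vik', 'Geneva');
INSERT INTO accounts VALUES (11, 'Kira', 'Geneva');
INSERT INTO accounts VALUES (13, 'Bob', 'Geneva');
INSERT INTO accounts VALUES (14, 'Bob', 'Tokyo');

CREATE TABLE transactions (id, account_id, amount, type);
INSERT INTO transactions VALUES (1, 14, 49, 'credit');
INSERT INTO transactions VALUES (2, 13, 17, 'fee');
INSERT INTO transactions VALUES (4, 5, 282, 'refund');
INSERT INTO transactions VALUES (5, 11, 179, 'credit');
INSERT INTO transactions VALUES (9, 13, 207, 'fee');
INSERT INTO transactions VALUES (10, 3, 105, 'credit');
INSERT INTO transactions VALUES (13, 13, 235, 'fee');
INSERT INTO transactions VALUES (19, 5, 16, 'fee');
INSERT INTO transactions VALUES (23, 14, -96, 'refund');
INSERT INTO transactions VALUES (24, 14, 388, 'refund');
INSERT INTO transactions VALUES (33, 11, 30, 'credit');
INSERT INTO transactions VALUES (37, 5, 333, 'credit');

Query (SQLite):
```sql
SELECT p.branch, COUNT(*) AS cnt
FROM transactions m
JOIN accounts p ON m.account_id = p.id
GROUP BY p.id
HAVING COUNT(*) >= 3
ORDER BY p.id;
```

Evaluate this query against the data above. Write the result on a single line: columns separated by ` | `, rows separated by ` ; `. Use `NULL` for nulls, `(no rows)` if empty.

Join each transactions row to its accounts via account_id.
Group joined rows by accounts.id; compute COUNT(*) per group.
HAVING: keep groups with count ≥ 3.
  3: ids {10} → COUNT(*)=1
  5: ids {4, 19, 37} → COUNT(*)=3
  11: ids {5, 33} → COUNT(*)=2
  13: ids {2, 9, 13} → COUNT(*)=3
  14: ids {1, 23, 24} → COUNT(*)=3

Geneva | 3 ; Geneva | 3 ; Tokyo | 3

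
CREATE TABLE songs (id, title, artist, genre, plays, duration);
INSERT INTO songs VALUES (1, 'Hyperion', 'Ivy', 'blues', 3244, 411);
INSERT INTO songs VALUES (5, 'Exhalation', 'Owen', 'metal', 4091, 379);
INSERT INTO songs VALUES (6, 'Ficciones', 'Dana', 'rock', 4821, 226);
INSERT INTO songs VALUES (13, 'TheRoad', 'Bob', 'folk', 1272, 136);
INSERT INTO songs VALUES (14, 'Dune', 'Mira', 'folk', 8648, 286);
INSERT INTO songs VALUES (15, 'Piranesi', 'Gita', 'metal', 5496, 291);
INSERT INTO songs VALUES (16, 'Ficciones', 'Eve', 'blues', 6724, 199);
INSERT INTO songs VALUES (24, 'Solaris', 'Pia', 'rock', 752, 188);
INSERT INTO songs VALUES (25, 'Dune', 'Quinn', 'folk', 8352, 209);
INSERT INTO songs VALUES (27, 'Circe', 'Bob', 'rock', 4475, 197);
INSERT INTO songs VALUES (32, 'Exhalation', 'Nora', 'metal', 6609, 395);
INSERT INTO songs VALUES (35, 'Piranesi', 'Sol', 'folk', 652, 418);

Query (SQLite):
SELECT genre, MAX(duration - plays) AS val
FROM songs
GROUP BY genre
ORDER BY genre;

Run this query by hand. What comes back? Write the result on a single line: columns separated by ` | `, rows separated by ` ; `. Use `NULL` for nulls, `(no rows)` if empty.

blues | -2833 ; folk | -234 ; metal | -3712 ; rock | -564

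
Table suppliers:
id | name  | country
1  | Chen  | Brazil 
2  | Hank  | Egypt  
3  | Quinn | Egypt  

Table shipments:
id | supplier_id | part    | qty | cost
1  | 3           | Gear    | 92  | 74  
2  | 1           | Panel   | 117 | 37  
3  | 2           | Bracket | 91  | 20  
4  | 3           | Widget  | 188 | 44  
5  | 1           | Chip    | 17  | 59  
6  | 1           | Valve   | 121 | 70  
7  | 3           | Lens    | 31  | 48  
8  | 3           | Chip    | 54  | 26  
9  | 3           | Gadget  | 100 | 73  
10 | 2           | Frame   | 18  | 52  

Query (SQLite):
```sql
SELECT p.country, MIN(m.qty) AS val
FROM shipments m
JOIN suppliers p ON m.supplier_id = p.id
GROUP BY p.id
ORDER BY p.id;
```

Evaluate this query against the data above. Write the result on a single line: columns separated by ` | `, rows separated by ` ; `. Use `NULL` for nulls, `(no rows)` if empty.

Join each shipments row to its suppliers via supplier_id.
Group joined rows by suppliers.id; compute MIN(m.qty) per group.
  1: ids {2, 5, 6} → MIN(m.qty)=17
  2: ids {3, 10} → MIN(m.qty)=18
  3: ids {1, 4, 7, 8, 9} → MIN(m.qty)=31

Brazil | 17 ; Egypt | 18 ; Egypt | 31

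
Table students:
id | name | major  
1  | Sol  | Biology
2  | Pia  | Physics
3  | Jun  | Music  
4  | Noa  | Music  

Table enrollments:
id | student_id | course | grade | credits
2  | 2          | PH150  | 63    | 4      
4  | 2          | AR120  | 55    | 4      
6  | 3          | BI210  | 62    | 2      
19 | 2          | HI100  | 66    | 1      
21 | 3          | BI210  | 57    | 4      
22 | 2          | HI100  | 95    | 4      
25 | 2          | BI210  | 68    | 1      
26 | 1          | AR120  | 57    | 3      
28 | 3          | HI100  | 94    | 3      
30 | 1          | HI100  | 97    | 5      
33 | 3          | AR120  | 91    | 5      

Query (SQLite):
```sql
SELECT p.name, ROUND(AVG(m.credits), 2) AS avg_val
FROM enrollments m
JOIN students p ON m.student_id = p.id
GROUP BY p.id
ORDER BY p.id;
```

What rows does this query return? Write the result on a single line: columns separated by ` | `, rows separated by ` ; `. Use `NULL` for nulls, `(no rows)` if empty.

Sol | 4 ; Pia | 2.8 ; Jun | 3.5

Join each enrollments row to its students via student_id.
Group joined rows by students.id; compute ROUND(AVG(m.credits), 2) per group.
  1: ids {26, 30} → ROUND(AVG(m.credits), 2)=4
  2: ids {2, 4, 19, 22, 25} → ROUND(AVG(m.credits), 2)=2.8
  3: ids {6, 21, 28, 33} → ROUND(AVG(m.credits), 2)=3.5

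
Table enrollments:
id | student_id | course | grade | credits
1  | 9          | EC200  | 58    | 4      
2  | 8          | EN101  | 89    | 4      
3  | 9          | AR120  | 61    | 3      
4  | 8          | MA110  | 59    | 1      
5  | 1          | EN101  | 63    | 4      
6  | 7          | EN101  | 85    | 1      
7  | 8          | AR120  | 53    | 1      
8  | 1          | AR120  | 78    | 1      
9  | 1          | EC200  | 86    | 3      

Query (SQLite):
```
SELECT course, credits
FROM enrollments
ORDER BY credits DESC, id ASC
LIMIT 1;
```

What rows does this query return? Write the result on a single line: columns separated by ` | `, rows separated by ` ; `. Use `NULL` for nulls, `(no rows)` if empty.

Sort by credits desc, tiebreak id asc: (4, id=1), (4, id=2), (4, id=5), (3, id=3) …. Take first 1.

EC200 | 4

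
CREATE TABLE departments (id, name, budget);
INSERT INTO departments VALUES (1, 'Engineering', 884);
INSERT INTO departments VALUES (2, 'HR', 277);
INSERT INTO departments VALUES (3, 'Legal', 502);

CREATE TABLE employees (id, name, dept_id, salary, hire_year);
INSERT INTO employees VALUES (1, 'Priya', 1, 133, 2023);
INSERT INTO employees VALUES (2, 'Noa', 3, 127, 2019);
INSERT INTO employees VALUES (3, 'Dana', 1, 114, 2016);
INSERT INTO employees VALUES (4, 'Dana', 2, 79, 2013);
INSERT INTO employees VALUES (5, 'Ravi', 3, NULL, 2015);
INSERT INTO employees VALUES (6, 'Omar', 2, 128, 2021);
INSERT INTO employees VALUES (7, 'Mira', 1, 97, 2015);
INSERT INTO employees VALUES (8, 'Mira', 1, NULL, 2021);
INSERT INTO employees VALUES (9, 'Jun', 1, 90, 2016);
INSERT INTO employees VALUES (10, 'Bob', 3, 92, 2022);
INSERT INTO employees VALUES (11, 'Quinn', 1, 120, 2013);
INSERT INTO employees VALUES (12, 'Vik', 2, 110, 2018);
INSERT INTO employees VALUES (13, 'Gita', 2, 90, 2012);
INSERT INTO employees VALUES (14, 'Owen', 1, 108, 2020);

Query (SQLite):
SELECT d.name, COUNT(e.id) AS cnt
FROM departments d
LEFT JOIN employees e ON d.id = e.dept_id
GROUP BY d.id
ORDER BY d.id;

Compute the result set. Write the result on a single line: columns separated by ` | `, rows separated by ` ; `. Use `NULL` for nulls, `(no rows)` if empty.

Engineering | 7 ; HR | 4 ; Legal | 3

LEFT JOIN keeps every departments row; unmatched ones get NULL for employees columns.
Group by departments.id and compute COUNT(e.id). COUNT(col) of an all-NULL group is 0.
  1: ids {1, 3, 7, 8, 9, 11, 14} → COUNT(e.id)=7
  2: ids {4, 6, 12, 13} → COUNT(e.id)=4
  3: ids {2, 5, 10} → COUNT(e.id)=3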